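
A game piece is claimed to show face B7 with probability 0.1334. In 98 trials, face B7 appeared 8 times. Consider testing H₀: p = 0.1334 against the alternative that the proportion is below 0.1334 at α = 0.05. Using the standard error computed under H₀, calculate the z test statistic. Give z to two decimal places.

z = -1.51

p̂ = 8/98 ≈ 0.0816.
Standard error under H₀: √(0.1334×0.8666/98) = 0.0343.
z = (0.0816 − 0.1334)/0.0343 = -0.0518/0.0343 = -1.51.
p-value = P(Z < -1.507) ≈ 0.0659. With α = 0.05, fail to reject H₀.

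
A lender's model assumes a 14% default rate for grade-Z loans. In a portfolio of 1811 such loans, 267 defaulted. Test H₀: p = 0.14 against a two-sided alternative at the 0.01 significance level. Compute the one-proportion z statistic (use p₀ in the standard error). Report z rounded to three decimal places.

p̂ = 267/1811 = 0.14743.
Under H₀, SE = √(0.14·0.86/1811) = √(6.64826e-05) = 0.00815.
z = (0.14743 − 0.14)/0.00815 = 0.00743/0.00815 = 0.912.
p-value = 2·P(Z > 0.912) ≈ 0.3620, so at α = 0.01 we fail to reject H₀.

z = 0.912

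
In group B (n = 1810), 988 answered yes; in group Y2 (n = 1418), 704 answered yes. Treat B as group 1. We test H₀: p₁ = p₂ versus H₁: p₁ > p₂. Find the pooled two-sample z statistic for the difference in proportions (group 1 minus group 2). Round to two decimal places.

z = 2.79

p̂₁ = 988/1810 ≈ 0.5459, p̂₂ = 704/1418 ≈ 0.4965.
Pooled p̂ = (988+704)/(1810+1418) = 1692/3228 = 0.5242.
SE = √(p̂(1−p̂)(1/n₁+1/n₂)) = √(0.5242·0.4758·0.0012577) = √(0.000313692) = 0.0177.
z = (0.5459 − 0.4965)/0.0177 = 0.0494/0.0177 = 2.79.
p-value = P(Z > 2.788) ≈ 0.0027.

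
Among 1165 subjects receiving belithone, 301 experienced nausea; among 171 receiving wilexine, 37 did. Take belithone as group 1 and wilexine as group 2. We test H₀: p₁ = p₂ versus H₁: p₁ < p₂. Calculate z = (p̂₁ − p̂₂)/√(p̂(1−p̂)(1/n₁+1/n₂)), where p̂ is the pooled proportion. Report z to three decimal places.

p̂₁ = 301/1165 = 0.25837, p̂₂ = 37/171 = 0.21637.
Pooled p̂ = (301+37)/(1165+171) = 338/1336 = 0.25299.
SE = √(0.188988 × 0.00670632) = 0.03560.
z = (0.25837 − 0.21637)/0.03560 = 0.04200/0.03560 = 1.180.
p-value = P(Z < 1.180) ≈ 0.8809.

z = 1.180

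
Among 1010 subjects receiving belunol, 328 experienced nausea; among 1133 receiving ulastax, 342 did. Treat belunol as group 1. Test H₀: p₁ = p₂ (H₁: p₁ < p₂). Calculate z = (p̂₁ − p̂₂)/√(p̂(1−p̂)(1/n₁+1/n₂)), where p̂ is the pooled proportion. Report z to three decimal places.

p̂₁ = 328/1010 ≈ 0.324752, p̂₂ = 342/1133 ≈ 0.301853.
Pooled p̂ = (328+342)/(1010+1133) = 670/2143 = 0.312646.
SE = √(0.214898 × 0.00187271) = 0.020061.
z = (0.324752 − 0.301853)/0.020061 = 0.022899/0.020061 = 1.141.
p-value = P(Z < 1.141) ≈ 0.8732.

z = 1.141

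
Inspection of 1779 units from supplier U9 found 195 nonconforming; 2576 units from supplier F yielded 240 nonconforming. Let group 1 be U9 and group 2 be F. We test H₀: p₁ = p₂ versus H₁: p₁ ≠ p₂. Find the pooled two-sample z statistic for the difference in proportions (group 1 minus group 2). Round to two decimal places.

z = 1.78

p̂₁ = 195/1779 ≈ 0.1096, p̂₂ = 240/2576 ≈ 0.0932.
Pooled p̂ = (195+240)/(1779+2576) = 435/4355 = 0.0999.
SE = √(p̂(1−p̂)(1/n₁+1/n₂)) = √(0.0999·0.9001·0.000950312) = √(8.54408e-05) = 0.0092.
z = (0.1096 − 0.0932)/0.0092 = 0.0164/0.0092 = 1.78.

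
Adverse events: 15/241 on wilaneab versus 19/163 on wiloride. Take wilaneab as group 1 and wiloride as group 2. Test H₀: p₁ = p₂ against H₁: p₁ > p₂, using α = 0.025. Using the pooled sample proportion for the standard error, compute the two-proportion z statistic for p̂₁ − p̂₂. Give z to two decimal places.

z = -1.93

p̂₁ = 15/241 = 0.0622, p̂₂ = 19/163 = 0.1166.
Pooled p̂ = (15+19)/(241+163) = 34/404 = 0.0842.
SE = √(0.0770758 × 0.0102843) = 0.0282.
z = (0.0622 − 0.1166)/0.0282 = -0.0544/0.0282 = -1.93.
p-value = P(Z > -1.929) ≈ 0.9732; since p > α = 0.025, fail to reject H₀.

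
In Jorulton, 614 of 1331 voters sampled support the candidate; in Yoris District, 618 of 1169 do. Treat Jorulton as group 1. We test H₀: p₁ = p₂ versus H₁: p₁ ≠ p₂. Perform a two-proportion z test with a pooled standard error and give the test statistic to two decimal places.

p̂₁ = 614/1331 = 0.46131, p̂₂ = 618/1169 = 0.52866.
Pooled p̂ = (614+618)/(1331+1169) = 1232/2500 = 0.49280.
SE = √(0.249948 × 0.00160675) = 0.02004.
z = (0.46131 − 0.52866)/0.02004 = -0.06735/0.02004 = -3.36.
p-value = 2·P(Z > 3.361) ≈ 0.0008.

z = -3.36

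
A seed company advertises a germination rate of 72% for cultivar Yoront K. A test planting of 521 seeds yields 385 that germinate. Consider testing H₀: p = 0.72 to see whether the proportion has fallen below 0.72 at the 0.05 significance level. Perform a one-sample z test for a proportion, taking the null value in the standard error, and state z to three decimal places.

p̂ = 385/521 ≈ 0.73896.
SE = √(p₀(1−p₀)/n) = √(0.2016/521) = 0.01967.
z = (0.73896 − 0.72)/0.01967 = 0.01896/0.01967 = 0.964.
p-value = P(Z < 0.964) ≈ 0.8325; since p > α = 0.05, fail to reject H₀.

z = 0.964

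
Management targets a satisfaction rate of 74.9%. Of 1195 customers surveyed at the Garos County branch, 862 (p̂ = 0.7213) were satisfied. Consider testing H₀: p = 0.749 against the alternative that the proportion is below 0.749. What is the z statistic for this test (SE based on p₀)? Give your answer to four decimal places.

z = -2.2053

p̂ = 862/1195 ≈ 0.721339.
SE = √(p₀(1−p₀)/n) = √(0.188/1195) = 0.012543.
z = (0.721339 − 0.749)/0.012543 = -0.027661/0.012543 = -2.2053.
p-value = P(Z < -2.205) ≈ 0.0137.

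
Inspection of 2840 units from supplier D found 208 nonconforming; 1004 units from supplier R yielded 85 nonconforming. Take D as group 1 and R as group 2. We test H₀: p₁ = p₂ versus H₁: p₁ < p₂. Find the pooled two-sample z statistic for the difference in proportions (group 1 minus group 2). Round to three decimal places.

p̂₁ = 208/2840 = 0.07324, p̂₂ = 85/1004 = 0.08466.
Pooled p̂ = (208+85)/(2840+1004) = 293/3844 = 0.07622.
SE = √(p̂(1−p̂)(1/n₁+1/n₂)) = √(0.07622·0.92378·0.00134813) = √(9.49255e-05) = 0.00974.
z = (0.07324 − 0.08466)/0.00974 = -0.01142/0.00974 = -1.172.
p-value = P(Z < -1.172) ≈ 0.1205.

z = -1.172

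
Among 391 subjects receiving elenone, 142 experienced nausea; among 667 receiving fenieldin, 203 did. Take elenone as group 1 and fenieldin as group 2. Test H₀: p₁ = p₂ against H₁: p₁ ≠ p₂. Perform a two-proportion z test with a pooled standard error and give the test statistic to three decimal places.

z = 1.970

p̂₁ = 142/391 = 0.36317, p̂₂ = 203/667 = 0.30435.
Pooled p̂ = (142+203)/(391+667) = 345/1058 = 0.32609.
SE = √(0.219754 × 0.0040568) = 0.02986.
z = (0.36317 − 0.30435)/0.02986 = 0.05882/0.02986 = 1.970.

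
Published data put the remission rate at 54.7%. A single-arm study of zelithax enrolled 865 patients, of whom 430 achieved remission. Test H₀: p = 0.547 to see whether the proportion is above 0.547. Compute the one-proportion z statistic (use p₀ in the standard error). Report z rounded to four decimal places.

p̂ = 430/865 = 0.497110.
Standard error under H₀: √(0.547×0.453/865) = 0.016925.
z = (0.497110 − 0.547)/0.016925 = -0.049890/0.016925 = -2.9477.
p-value = P(Z > -2.948) ≈ 0.9984.

z = -2.9477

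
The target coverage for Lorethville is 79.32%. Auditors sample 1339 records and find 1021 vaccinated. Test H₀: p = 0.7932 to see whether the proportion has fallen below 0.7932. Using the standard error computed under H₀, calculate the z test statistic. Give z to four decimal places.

z = -2.7729

p̂ = 1021/1339 ≈ 0.762509.
SE = √(p₀(1−p₀)/n) = √(0.16403/1339) = 0.011068.
z = (0.762509 − 0.7932)/0.011068 = -0.030691/0.011068 = -2.7729.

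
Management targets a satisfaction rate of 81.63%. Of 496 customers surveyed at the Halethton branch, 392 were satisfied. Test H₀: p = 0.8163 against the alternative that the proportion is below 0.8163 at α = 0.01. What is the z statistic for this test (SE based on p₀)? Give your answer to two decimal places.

z = -1.49

p̂ = 392/496 = 0.7903.
SE = √(p₀(1−p₀)/n) = √(0.14995/496) = 0.0174.
z = (0.7903 − 0.8163)/0.0174 = -0.0260/0.0174 = -1.49.
p-value = P(Z < -1.494) ≈ 0.0676; since p > α = 0.01, fail to reject H₀.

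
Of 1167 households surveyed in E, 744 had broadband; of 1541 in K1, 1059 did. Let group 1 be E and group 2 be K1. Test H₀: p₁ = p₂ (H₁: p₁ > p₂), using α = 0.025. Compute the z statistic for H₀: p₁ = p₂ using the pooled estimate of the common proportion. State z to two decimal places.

z = -2.71

p̂₁ = 744/1167 = 0.637532, p̂₂ = 1059/1541 = 0.687216.
Pooled p̂ = (744+1059)/(1167+1541) = 1803/2708 = 0.665805.
SE = √(0.222509 × 0.00150583) = 0.018305.
z = (0.637532 − 0.687216)/0.018305 = -0.049684/0.018305 = -2.71.
p-value = P(Z > -2.714) ≈ 0.9967. With α = 0.025, fail to reject H₀.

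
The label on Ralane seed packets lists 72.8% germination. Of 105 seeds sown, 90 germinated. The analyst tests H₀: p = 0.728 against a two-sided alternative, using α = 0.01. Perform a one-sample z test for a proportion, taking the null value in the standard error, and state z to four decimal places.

p̂ = 90/105 = 0.857143.
SE = √(p₀(1−p₀)/n) = √(0.19802/105) = 0.043427.
z = (0.857143 − 0.728)/0.043427 = 0.129143/0.043427 = 2.9738.
p-value = 2·P(Z > 2.974) ≈ 0.0029, so at α = 0.01 we reject H₀.

z = 2.9738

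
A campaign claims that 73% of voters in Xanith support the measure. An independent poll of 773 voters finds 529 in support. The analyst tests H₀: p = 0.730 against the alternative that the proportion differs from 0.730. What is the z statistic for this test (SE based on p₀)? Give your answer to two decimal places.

p̂ = 529/773 ≈ 0.6843.
Standard error under H₀: √(0.73×0.27/773) = 0.0160.
z = (0.6843 − 0.73)/0.0160 = -0.0457/0.0160 = -2.86.
Two-sided p-value ≈ 2·Φ(−2.859) = 0.0042.

z = -2.86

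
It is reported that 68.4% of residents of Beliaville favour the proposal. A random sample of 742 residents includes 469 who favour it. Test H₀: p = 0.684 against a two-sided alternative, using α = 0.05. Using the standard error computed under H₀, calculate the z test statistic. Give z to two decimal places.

z = -3.04

p̂ = 469/742 = 0.6321.
SE = √(p₀(1−p₀)/n) = √(0.21614/742) = 0.0171.
z = (0.6321 − 0.684)/0.0171 = -0.0519/0.0171 = -3.04.
p-value = 2·P(Z > 3.042) ≈ 0.0023, so at α = 0.05 we reject H₀.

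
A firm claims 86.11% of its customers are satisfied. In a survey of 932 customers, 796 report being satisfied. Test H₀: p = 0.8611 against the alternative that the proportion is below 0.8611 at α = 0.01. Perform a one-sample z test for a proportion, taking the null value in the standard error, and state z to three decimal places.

p̂ = 796/932 = 0.85408.
SE = √(p₀(1−p₀)/n) = √(0.11961/932) = 0.01133.
z = (0.85408 − 0.8611)/0.01133 = -0.00702/0.01133 = -0.620.
p-value = P(Z < -0.620) ≈ 0.2677; since p > α = 0.01, fail to reject H₀.

z = -0.620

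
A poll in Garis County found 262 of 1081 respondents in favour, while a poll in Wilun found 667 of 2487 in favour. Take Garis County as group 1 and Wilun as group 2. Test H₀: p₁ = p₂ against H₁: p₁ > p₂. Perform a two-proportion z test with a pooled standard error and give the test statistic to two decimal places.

p̂₁ = 262/1081 = 0.242368, p̂₂ = 667/2487 = 0.268195.
Pooled p̂ = (262+667)/(1081+2487) = 929/3568 = 0.260370.
SE = √(p̂(1−p̂)(1/n₁+1/n₂)) = √(0.260370·0.739630·0.00132716) = √(0.000255581) = 0.015987.
z = (0.242368 − 0.268195)/0.015987 = -0.025827/0.015987 = -1.62.
p-value = P(Z > -1.615) ≈ 0.9469.

z = -1.62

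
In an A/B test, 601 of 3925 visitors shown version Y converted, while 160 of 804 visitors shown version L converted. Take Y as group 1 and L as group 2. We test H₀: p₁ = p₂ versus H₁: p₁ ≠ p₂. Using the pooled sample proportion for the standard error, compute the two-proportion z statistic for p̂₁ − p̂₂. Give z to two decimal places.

p̂₁ = 601/3925 ≈ 0.1531, p̂₂ = 160/804 ≈ 0.1990.
Pooled p̂ = (601+160)/(3925+804) = 761/4729 = 0.1609.
SE = √(0.135026 × 0.00149856) = 0.0142.
z = (0.1531 − 0.1990)/0.0142 = -0.0459/0.0142 = -3.23.
p-value = 2·P(Z > 3.226) ≈ 0.0013.

z = -3.23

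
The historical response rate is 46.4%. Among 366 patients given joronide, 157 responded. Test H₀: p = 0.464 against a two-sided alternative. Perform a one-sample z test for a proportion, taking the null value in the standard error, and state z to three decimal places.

p̂ = 157/366 = 0.42896.
Standard error under H₀: √(0.464×0.536/366) = 0.02607.
z = (0.42896 − 0.464)/0.02607 = -0.03504/0.02607 = -1.344.
p-value = 2·P(Z > 1.344) ≈ 0.1789.

z = -1.344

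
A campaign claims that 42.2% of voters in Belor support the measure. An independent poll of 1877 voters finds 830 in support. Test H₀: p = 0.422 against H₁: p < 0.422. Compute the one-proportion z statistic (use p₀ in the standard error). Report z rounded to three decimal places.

z = 1.772

p̂ = 830/1877 = 0.4421950.
SE = √(p₀(1−p₀)/n) = √(0.24392/1877) = 0.0113996.
z = (0.4421950 − 0.422)/0.0113996 = 0.0201950/0.0113996 = 1.772.
p-value = P(Z < 1.772) ≈ 0.9618.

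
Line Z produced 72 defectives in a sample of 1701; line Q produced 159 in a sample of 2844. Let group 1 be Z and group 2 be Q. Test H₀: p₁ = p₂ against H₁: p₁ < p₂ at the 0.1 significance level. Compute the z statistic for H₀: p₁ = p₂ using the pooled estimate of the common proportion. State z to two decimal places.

p̂₁ = 72/1701 = 0.04233, p̂₂ = 159/2844 = 0.05591.
Pooled p̂ = (72+159)/(1701+2844) = 231/4545 = 0.05083.
SE = √(0.0482419 × 0.000939507) = 0.00673.
z = (0.04233 − 0.05591)/0.00673 = -0.01358/0.00673 = -2.02.
p-value = P(Z < -2.017) ≈ 0.0218; since p < α = 0.1, reject H₀.

z = -2.02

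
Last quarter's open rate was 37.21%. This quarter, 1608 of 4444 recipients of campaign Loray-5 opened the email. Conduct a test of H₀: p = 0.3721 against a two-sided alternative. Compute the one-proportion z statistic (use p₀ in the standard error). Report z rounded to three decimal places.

p̂ = 1608/4444 ≈ 0.361836.
Standard error under H₀: √(0.3721×0.6279/4444) = 0.007251.
z = (0.361836 − 0.3721)/0.007251 = -0.010264/0.007251 = -1.416.

z = -1.416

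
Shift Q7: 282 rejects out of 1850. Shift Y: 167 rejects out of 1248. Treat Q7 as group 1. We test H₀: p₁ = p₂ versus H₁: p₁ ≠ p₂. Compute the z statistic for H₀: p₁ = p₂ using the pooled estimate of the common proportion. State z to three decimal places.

z = 1.444

p̂₁ = 282/1850 ≈ 0.152432, p̂₂ = 167/1248 ≈ 0.133814.
Pooled p̂ = (282+167)/(1850+1248) = 449/3098 = 0.144932.
SE = √(p̂(1−p̂)(1/n₁+1/n₂)) = √(0.144932·0.855068·0.00134182) = √(0.000166288) = 0.012895.
z = (0.152432 − 0.133814)/0.012895 = 0.018618/0.012895 = 1.444.
p-value = 2·P(Z > 1.444) ≈ 0.1488.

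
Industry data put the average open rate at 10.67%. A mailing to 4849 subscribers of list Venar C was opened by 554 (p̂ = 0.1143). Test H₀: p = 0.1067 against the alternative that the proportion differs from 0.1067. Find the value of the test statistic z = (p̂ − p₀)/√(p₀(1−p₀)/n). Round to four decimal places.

z = 1.7030

p̂ = 554/4849 ≈ 0.1142504.
Under H₀, SE = √(0.1067·0.8933/4849) = √(1.96567e-05) = 0.0044336.
z = (0.1142504 − 0.1067)/0.0044336 = 0.0075504/0.0044336 = 1.7030.
p-value = 2·P(Z > 1.703) ≈ 0.0886.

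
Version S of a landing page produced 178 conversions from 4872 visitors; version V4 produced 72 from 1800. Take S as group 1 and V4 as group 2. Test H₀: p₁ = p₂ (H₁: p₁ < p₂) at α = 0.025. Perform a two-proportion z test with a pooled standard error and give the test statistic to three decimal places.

z = -0.661

p̂₁ = 178/4872 = 0.0365353, p̂₂ = 72/1800 = 0.0400000.
Pooled p̂ = (178+72)/(4872+1800) = 250/6672 = 0.0374700.
SE = √(p̂(1−p̂)(1/n₁+1/n₂)) = √(0.0374700·0.9625300·0.00076081) = √(2.74394e-05) = 0.0052383.
z = (0.0365353 − 0.0400000)/0.0052383 = -0.0034647/0.0052383 = -0.661.
p-value = P(Z < -0.661) ≈ 0.2542, so at α = 0.025 we fail to reject H₀.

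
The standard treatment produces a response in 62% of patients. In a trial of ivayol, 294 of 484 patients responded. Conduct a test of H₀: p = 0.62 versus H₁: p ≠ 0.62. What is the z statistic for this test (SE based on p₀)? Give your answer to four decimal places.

z = -0.5694

p̂ = 294/484 = 0.607438.
Standard error under H₀: √(0.62×0.38/484) = 0.022063.
z = (0.607438 − 0.62)/0.022063 = -0.012562/0.022063 = -0.5694.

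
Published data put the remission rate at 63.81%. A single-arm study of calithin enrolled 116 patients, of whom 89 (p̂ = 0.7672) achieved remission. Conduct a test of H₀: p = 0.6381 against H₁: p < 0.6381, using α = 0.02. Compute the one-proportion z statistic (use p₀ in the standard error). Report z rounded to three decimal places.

p̂ = 89/116 = 0.76724.
SE = √(p₀(1−p₀)/n) = √(0.23093/116) = 0.04462.
z = (0.76724 − 0.6381)/0.04462 = 0.12914/0.04462 = 2.894.
p-value = P(Z < 2.894) ≈ 0.9981. With α = 0.02, fail to reject H₀.

z = 2.894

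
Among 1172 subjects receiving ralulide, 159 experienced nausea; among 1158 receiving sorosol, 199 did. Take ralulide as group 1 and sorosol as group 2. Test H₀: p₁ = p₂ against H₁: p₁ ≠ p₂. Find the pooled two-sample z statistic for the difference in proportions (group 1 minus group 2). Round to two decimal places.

p̂₁ = 159/1172 ≈ 0.1357, p̂₂ = 199/1158 ≈ 0.1718.
Pooled p̂ = (159+199)/(1172+1158) = 358/2330 = 0.1536.
SE = √(p̂(1−p̂)(1/n₁+1/n₂)) = √(0.1536·0.8464·0.0017168) = √(0.000223253) = 0.0149.
z = (0.1357 − 0.1718)/0.0149 = -0.0361/0.0149 = -2.42.
p-value = 2·P(Z > 2.422) ≈ 0.0155.

z = -2.42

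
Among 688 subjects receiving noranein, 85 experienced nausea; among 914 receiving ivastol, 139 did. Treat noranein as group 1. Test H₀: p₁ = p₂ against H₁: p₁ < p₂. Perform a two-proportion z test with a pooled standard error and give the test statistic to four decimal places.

p̂₁ = 85/688 ≈ 0.1235465, p̂₂ = 139/914 ≈ 0.1520788.
Pooled p̂ = (85+139)/(688+914) = 224/1602 = 0.1398252.
SE = √(p̂(1−p̂)(1/n₁+1/n₂)) = √(0.1398252·0.8601748·0.00254758) = √(0.000306408) = 0.0175045.
z = (0.1235465 − 0.1520788)/0.0175045 = -0.0285323/0.0175045 = -1.6300.
p-value = P(Z < -1.630) ≈ 0.0516.

z = -1.6300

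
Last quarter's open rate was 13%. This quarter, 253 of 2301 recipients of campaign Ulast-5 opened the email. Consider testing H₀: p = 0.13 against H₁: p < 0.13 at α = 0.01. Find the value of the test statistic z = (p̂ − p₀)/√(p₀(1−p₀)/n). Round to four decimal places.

z = -2.8595

p̂ = 253/2301 = 0.109952.
Standard error under H₀: √(0.13×0.87/2301) = 0.007011.
z = (0.109952 − 0.13)/0.007011 = -0.020048/0.007011 = -2.8595.
p-value = P(Z < -2.860) ≈ 0.0021, so at α = 0.01 we reject H₀.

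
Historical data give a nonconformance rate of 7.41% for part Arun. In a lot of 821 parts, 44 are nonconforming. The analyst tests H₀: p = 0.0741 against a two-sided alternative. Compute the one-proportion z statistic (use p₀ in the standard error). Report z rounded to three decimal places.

p̂ = 44/821 ≈ 0.053593.
Standard error under H₀: √(0.0741×0.9259/821) = 0.009142.
z = (0.053593 − 0.0741)/0.009142 = -0.020507/0.009142 = -2.243.

z = -2.243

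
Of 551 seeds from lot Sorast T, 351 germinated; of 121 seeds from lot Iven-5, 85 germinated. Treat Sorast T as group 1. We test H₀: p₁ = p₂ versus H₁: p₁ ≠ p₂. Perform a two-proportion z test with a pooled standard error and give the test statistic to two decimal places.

z = -1.37

p̂₁ = 351/551 = 0.6370, p̂₂ = 85/121 = 0.7025.
Pooled p̂ = (351+85)/(551+121) = 436/672 = 0.6488.
SE = √(p̂(1−p̂)(1/n₁+1/n₂)) = √(0.6488·0.3512·0.0100793) = √(0.00229664) = 0.0479.
z = (0.6370 − 0.7025)/0.0479 = -0.0655/0.0479 = -1.37.
Two-sided p-value ≈ 2·Φ(−1.366) = 0.1720.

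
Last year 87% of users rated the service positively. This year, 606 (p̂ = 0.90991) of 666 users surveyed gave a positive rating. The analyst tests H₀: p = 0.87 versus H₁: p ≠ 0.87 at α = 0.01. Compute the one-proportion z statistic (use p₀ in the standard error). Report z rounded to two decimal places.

p̂ = 606/666 ≈ 0.90991.
SE = √(p₀(1−p₀)/n) = √(0.1131/666) = 0.01303.
z = (0.90991 − 0.87)/0.01303 = 0.03991/0.01303 = 3.06.
Two-sided p-value ≈ 2·Φ(−3.063) = 0.0022. With α = 0.01, reject H₀.

z = 3.06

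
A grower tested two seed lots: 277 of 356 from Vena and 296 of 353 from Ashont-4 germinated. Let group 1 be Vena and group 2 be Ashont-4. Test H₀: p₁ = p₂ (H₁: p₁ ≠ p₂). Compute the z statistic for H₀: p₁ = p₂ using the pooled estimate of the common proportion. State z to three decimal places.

p̂₁ = 277/356 = 0.77809, p̂₂ = 296/353 = 0.83853.
Pooled p̂ = (277+296)/(356+353) = 573/709 = 0.80818.
SE = √(p̂(1−p̂)(1/n₁+1/n₂)) = √(0.80818·0.19182·0.00564185) = √(0.000874626) = 0.02957.
z = (0.77809 − 0.83853)/0.02957 = -0.06044/0.02957 = -2.044.

z = -2.044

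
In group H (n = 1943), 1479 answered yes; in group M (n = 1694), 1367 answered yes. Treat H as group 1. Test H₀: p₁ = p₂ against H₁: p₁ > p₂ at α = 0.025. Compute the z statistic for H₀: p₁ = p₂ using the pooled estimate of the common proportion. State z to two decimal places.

p̂₁ = 1479/1943 = 0.7612, p̂₂ = 1367/1694 = 0.8070.
Pooled p̂ = (1479+1367)/(1943+1694) = 2846/3637 = 0.7825.
SE = √(0.170186 × 0.00110499) = 0.0137.
z = (0.7612 − 0.8070)/0.0137 = -0.0458/0.0137 = -3.34.
p-value = P(Z > -3.338) ≈ 0.9996, so at α = 0.025 we fail to reject H₀.

z = -3.34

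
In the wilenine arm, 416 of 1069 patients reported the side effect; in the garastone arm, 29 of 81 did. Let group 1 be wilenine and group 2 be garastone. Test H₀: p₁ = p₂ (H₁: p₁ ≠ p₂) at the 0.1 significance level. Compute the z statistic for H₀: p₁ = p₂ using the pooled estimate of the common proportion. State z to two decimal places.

z = 0.55

p̂₁ = 416/1069 ≈ 0.3891, p̂₂ = 29/81 ≈ 0.3580.
Pooled p̂ = (416+29)/(1069+81) = 445/1150 = 0.3870.
SE = √(p̂(1−p̂)(1/n₁+1/n₂)) = √(0.3870·0.6130·0.0132811) = √(0.00315057) = 0.0561.
z = (0.3891 − 0.3580)/0.0561 = 0.0311/0.0561 = 0.55.
p-value = 2·P(Z > 0.555) ≈ 0.5792, so at α = 0.1 we fail to reject H₀.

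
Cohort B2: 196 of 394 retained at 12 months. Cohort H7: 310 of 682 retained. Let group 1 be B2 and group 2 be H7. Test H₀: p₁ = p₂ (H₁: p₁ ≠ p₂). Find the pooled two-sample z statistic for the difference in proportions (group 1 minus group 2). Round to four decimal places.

p̂₁ = 196/394 ≈ 0.497462, p̂₂ = 310/682 ≈ 0.454545.
Pooled p̂ = (196+310)/(394+682) = 506/1076 = 0.470260.
SE = √(0.249116 × 0.00400435) = 0.031584.
z = (0.497462 − 0.454545)/0.031584 = 0.042917/0.031584 = 1.3588.

z = 1.3588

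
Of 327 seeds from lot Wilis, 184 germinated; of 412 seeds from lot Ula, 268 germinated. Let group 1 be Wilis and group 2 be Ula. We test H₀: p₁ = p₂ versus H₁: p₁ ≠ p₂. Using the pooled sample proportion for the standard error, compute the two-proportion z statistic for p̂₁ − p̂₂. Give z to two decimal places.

z = -2.43

p̂₁ = 184/327 ≈ 0.5627, p̂₂ = 268/412 ≈ 0.6505.
Pooled p̂ = (184+268)/(327+412) = 452/739 = 0.6116.
SE = √(0.237537 × 0.00548529) = 0.0361.
z = (0.5627 − 0.6505)/0.0361 = -0.0878/0.0361 = -2.43.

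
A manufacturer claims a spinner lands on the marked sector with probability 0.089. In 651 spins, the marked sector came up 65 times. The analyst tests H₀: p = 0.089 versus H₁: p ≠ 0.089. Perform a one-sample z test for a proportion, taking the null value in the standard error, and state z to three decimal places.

p̂ = 65/651 = 0.09985.
SE = √(p₀(1−p₀)/n) = √(0.081079/651) = 0.01116.
z = (0.09985 − 0.089)/0.01116 = 0.01085/0.01116 = 0.972.
p-value = 2·P(Z > 0.972) ≈ 0.3311.

z = 0.972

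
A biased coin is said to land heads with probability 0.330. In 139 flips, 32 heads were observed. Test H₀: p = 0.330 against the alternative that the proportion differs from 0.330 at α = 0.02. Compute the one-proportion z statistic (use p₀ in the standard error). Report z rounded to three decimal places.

z = -2.502

p̂ = 32/139 = 0.23022.
Standard error under H₀: √(0.33×0.67/139) = 0.03988.
z = (0.23022 − 0.33)/0.03988 = -0.09978/0.03988 = -2.502.
Two-sided p-value ≈ 2·Φ(−2.502) = 0.0124. With α = 0.02, reject H₀.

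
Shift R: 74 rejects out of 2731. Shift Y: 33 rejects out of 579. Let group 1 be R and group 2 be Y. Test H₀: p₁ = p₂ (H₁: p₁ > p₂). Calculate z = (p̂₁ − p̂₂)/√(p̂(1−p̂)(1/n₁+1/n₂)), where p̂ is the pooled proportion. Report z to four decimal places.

z = -3.6948

p̂₁ = 74/2731 ≈ 0.0270963, p̂₂ = 33/579 ≈ 0.0569948.
Pooled p̂ = (74+33)/(2731+579) = 107/3310 = 0.0323263.
SE = √(p̂(1−p̂)(1/n₁+1/n₂)) = √(0.0323263·0.9676737·0.00209328) = √(6.54806e-05) = 0.0080920.
z = (0.0270963 − 0.0569948)/0.0080920 = -0.0298985/0.0080920 = -3.6948.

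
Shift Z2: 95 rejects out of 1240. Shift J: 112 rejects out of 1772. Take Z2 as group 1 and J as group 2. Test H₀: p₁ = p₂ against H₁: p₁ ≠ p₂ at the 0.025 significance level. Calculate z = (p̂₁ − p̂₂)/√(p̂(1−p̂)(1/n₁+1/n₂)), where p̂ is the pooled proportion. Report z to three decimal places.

z = 1.431

p̂₁ = 95/1240 = 0.076613, p̂₂ = 112/1772 = 0.063205.
Pooled p̂ = (95+112)/(1240+1772) = 207/3012 = 0.068725.
SE = √(p̂(1−p̂)(1/n₁+1/n₂)) = √(0.068725·0.931275·0.00137079) = √(8.7733e-05) = 0.009367.
z = (0.076613 − 0.063205)/0.009367 = 0.013408/0.009367 = 1.431.
p-value = 2·P(Z > 1.431) ≈ 0.1523; since p > α = 0.025, fail to reject H₀.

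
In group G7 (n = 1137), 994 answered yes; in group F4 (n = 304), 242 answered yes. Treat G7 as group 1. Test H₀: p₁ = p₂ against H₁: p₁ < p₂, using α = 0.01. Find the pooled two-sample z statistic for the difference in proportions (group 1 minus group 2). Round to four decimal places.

p̂₁ = 994/1137 = 0.874230, p̂₂ = 242/304 = 0.796053.
Pooled p̂ = (994+242)/(1137+304) = 1236/1441 = 0.857738.
SE = √(0.122024 × 0.00416898) = 0.022555.
z = (0.874230 − 0.796053)/0.022555 = 0.078177/0.022555 = 3.4661.
p-value = P(Z < 3.466) ≈ 0.9997, so at α = 0.01 we fail to reject H₀.

z = 3.4661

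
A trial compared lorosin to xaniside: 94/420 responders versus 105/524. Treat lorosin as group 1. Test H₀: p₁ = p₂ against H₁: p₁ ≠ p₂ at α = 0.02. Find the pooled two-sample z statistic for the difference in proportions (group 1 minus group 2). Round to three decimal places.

z = 0.877

p̂₁ = 94/420 ≈ 0.22381, p̂₂ = 105/524 ≈ 0.20038.
Pooled p̂ = (94+105)/(420+524) = 199/944 = 0.21081.
SE = √(0.166366 × 0.00428935) = 0.02671.
z = (0.22381 − 0.20038)/0.02671 = 0.02343/0.02671 = 0.877.
p-value = 2·P(Z > 0.877) ≈ 0.3805, so at α = 0.02 we fail to reject H₀.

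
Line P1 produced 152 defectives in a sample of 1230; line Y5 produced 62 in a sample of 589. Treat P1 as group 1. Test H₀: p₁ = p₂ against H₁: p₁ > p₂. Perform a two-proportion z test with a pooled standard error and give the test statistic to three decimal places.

z = 1.134

p̂₁ = 152/1230 = 0.123577, p̂₂ = 62/589 = 0.105263.
Pooled p̂ = (152+62)/(1230+589) = 214/1819 = 0.117647.
SE = √(0.103806 × 0.0025108) = 0.016144.
z = (0.123577 − 0.105263)/0.016144 = 0.018314/0.016144 = 1.134.
p-value = P(Z > 1.134) ≈ 0.1283.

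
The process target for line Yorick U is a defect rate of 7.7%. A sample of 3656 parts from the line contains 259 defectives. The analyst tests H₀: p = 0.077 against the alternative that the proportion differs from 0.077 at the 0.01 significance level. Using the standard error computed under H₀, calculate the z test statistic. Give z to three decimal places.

z = -1.397

p̂ = 259/3656 = 0.07084.
Standard error under H₀: √(0.077×0.923/3656) = 0.00441.
z = (0.07084 − 0.077)/0.00441 = -0.00616/0.00441 = -1.397.
p-value = 2·P(Z > 1.397) ≈ 0.1625; since p > α = 0.01, fail to reject H₀.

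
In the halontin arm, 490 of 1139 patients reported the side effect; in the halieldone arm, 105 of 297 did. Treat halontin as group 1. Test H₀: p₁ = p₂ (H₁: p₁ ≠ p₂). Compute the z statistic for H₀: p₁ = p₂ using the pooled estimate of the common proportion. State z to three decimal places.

p̂₁ = 490/1139 = 0.430202, p̂₂ = 105/297 = 0.353535.
Pooled p̂ = (490+105)/(1139+297) = 595/1436 = 0.414345.
SE = √(0.242663 × 0.00424497) = 0.032095.
z = (0.430202 − 0.353535)/0.032095 = 0.076667/0.032095 = 2.389.
p-value = 2·P(Z > 2.389) ≈ 0.0169.

z = 2.389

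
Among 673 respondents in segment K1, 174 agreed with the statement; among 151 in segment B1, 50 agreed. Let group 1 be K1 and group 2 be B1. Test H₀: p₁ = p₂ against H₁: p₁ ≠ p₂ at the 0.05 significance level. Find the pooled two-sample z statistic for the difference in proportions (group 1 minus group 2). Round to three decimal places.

p̂₁ = 174/673 = 0.25854, p̂₂ = 50/151 = 0.33113.
Pooled p̂ = (174+50)/(673+151) = 224/824 = 0.27184.
SE = √(p̂(1−p̂)(1/n₁+1/n₂)) = √(0.27184·0.72816·0.0081084) = √(0.00160502) = 0.04006.
z = (0.25854 − 0.33113)/0.04006 = -0.07259/0.04006 = -1.812.
p-value = 2·P(Z > 1.812) ≈ 0.0700, so at α = 0.05 we fail to reject H₀.

z = -1.812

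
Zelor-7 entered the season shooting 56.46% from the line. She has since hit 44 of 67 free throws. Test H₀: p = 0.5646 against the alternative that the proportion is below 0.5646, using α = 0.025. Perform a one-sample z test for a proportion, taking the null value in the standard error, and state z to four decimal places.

z = 1.5208

p̂ = 44/67 = 0.6567164.
Standard error under H₀: √(0.5646×0.4354/67) = 0.0605727.
z = (0.6567164 − 0.5646)/0.0605727 = 0.0921164/0.0605727 = 1.5208.
p-value = P(Z < 1.521) ≈ 0.9358; since p > α = 0.025, fail to reject H₀.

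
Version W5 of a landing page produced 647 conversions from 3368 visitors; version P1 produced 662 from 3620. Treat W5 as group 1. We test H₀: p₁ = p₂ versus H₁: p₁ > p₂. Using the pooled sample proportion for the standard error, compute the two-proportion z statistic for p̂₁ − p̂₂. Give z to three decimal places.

p̂₁ = 647/3368 = 0.19210, p̂₂ = 662/3620 = 0.18287.
Pooled p̂ = (647+662)/(3368+3620) = 1309/6988 = 0.18732.
SE = √(p̂(1−p̂)(1/n₁+1/n₂)) = √(0.18732·0.81268·0.000573155) = √(8.72525e-05) = 0.00934.
z = (0.19210 − 0.18287)/0.00934 = 0.00923/0.00934 = 0.988.

z = 0.988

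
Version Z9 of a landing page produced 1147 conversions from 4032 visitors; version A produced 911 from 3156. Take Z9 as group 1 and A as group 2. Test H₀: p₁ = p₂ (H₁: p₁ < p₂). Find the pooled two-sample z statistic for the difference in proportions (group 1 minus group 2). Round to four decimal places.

p̂₁ = 1147/4032 ≈ 0.284474, p̂₂ = 911/3156 ≈ 0.288657.
Pooled p̂ = (1147+911)/(4032+3156) = 2058/7188 = 0.286311.
SE = √(p̂(1−p̂)(1/n₁+1/n₂)) = √(0.286311·0.713689·0.000564873) = √(0.000115424) = 0.010744.
z = (0.284474 − 0.288657)/0.010744 = -0.004183/0.010744 = -0.3893.

z = -0.3893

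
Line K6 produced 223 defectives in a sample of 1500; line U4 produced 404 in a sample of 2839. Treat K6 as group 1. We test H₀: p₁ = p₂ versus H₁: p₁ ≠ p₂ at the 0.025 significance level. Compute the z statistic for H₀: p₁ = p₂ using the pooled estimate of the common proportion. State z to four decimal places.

z = 0.5670

p̂₁ = 223/1500 ≈ 0.148667, p̂₂ = 404/2839 ≈ 0.142304.
Pooled p̂ = (223+404)/(1500+2839) = 627/4339 = 0.144503.
SE = √(p̂(1−p̂)(1/n₁+1/n₂)) = √(0.144503·0.855497·0.0010189) = √(0.000125959) = 0.011223.
z = (0.148667 − 0.142304)/0.011223 = 0.006363/0.011223 = 0.5670.
p-value = 2·P(Z > 0.567) ≈ 0.5707; since p > α = 0.025, fail to reject H₀.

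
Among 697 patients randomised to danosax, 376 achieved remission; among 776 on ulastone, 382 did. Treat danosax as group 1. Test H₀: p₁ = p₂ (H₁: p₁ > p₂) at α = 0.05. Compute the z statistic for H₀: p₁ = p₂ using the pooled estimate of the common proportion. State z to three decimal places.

z = 1.809

p̂₁ = 376/697 = 0.53945, p̂₂ = 382/776 = 0.49227.
Pooled p̂ = (376+382)/(697+776) = 758/1473 = 0.51460.
SE = √(p̂(1−p̂)(1/n₁+1/n₂)) = √(0.51460·0.48540·0.00272338) = √(0.000680265) = 0.02608.
z = (0.53945 − 0.49227)/0.02608 = 0.04718/0.02608 = 1.809.
p-value = P(Z > 1.809) ≈ 0.0352. With α = 0.05, reject H₀.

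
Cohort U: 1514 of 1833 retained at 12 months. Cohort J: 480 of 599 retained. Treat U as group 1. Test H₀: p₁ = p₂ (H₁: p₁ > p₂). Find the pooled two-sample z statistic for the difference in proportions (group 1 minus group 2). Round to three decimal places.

p̂₁ = 1514/1833 ≈ 0.82597, p̂₂ = 480/599 ≈ 0.80134.
Pooled p̂ = (1514+480)/(1833+599) = 1994/2432 = 0.81990.
SE = √(0.147663 × 0.002215) = 0.01809.
z = (0.82597 − 0.80134)/0.01809 = 0.02463/0.01809 = 1.362.

z = 1.362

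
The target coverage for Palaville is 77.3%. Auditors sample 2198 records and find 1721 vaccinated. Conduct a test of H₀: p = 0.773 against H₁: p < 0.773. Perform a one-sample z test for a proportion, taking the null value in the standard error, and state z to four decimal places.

z = 1.1175

p̂ = 1721/2198 ≈ 0.782985.
SE = √(p₀(1−p₀)/n) = √(0.17547/2198) = 0.008935.
z = (0.782985 − 0.773)/0.008935 = 0.009985/0.008935 = 1.1175.
p-value = P(Z < 1.117) ≈ 0.8681.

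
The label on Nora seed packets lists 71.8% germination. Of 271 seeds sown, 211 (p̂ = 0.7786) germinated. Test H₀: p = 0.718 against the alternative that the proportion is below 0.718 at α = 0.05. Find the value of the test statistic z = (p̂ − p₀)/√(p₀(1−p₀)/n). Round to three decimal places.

p̂ = 211/271 ≈ 0.77860.
Under H₀, SE = √(0.718·0.282/271) = √(0.000747144) = 0.02733.
z = (0.77860 − 0.718)/0.02733 = 0.06060/0.02733 = 2.217.
p-value = P(Z < 2.217) ≈ 0.9867. With α = 0.05, fail to reject H₀.

z = 2.217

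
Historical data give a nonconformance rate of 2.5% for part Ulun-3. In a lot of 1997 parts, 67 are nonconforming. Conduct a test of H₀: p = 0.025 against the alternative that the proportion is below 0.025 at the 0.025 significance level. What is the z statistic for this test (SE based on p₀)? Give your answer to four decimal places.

p̂ = 67/1997 = 0.03355033.
Under H₀, SE = √(0.025·0.975/1997) = √(1.22058e-05) = 0.00349368.
z = (0.03355033 − 0.025)/0.00349368 = 0.00855033/0.00349368 = 2.4474.
p-value = P(Z < 2.447) ≈ 0.9928; since p > α = 0.025, fail to reject H₀.

z = 2.4474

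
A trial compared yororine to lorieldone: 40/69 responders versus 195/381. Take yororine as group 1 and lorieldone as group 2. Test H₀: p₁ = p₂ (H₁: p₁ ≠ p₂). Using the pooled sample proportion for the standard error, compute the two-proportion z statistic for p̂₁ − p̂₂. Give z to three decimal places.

z = 1.039

p̂₁ = 40/69 = 0.57971, p̂₂ = 195/381 = 0.51181.
Pooled p̂ = (40+195)/(69+381) = 235/450 = 0.52222.
SE = √(0.249506 × 0.0171174) = 0.06535.
z = (0.57971 − 0.51181)/0.06535 = 0.06790/0.06535 = 1.039.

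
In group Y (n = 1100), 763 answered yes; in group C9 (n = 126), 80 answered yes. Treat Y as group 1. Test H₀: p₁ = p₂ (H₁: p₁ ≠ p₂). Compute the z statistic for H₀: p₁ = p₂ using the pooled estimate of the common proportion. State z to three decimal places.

z = 1.347

p̂₁ = 763/1100 ≈ 0.69364, p̂₂ = 80/126 ≈ 0.63492.
Pooled p̂ = (763+80)/(1100+126) = 843/1226 = 0.68760.
SE = √(0.214806 × 0.0088456) = 0.04359.
z = (0.69364 − 0.63492)/0.04359 = 0.05872/0.04359 = 1.347.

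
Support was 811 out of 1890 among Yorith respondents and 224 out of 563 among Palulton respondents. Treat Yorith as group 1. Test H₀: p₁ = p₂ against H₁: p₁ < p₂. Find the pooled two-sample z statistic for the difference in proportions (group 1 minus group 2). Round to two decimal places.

z = 1.32

p̂₁ = 811/1890 ≈ 0.4291, p̂₂ = 224/563 ≈ 0.3979.
Pooled p̂ = (811+224)/(1890+563) = 1035/2453 = 0.4219.
SE = √(0.243905 × 0.0023053) = 0.0237.
z = (0.4291 − 0.3979)/0.0237 = 0.0312/0.0237 = 1.32.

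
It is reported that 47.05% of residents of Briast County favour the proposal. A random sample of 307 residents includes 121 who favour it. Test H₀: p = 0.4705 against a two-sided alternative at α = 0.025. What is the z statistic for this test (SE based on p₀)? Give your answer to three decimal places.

z = -2.681

p̂ = 121/307 ≈ 0.394137.
Standard error under H₀: √(0.4705×0.5295/307) = 0.028487.
z = (0.394137 − 0.4705)/0.028487 = -0.076363/0.028487 = -2.681.
Two-sided p-value ≈ 2·Φ(−2.681) = 0.0073, so at α = 0.025 we reject H₀.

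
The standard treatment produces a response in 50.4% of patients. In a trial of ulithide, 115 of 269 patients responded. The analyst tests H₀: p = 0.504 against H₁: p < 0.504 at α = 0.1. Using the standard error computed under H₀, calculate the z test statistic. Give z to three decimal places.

z = -2.509

p̂ = 115/269 = 0.427509.
SE = √(p₀(1−p₀)/n) = √(0.24998/269) = 0.030485.
z = (0.427509 − 0.504)/0.030485 = -0.076491/0.030485 = -2.509.
p-value = P(Z < -2.509) ≈ 0.0061; since p < α = 0.1, reject H₀.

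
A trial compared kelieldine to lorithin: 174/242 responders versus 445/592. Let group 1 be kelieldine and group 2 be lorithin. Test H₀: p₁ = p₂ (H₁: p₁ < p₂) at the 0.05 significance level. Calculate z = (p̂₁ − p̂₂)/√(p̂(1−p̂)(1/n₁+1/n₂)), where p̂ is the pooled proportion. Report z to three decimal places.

p̂₁ = 174/242 ≈ 0.71901, p̂₂ = 445/592 ≈ 0.75169.
Pooled p̂ = (174+445)/(242+592) = 619/834 = 0.74221.
SE = √(0.191336 × 0.00582142) = 0.03337.
z = (0.71901 − 0.75169)/0.03337 = -0.03268/0.03337 = -0.979.
p-value = P(Z < -0.979) ≈ 0.1637, so at α = 0.05 we fail to reject H₀.

z = -0.979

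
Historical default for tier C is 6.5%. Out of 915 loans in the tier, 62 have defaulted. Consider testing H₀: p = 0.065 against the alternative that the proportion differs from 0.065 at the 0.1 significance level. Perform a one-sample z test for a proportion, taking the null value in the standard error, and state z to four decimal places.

z = 0.3386

p̂ = 62/915 = 0.0677596.
Under H₀, SE = √(0.065·0.935/915) = √(6.64208e-05) = 0.0081499.
z = (0.0677596 − 0.065)/0.0081499 = 0.0027596/0.0081499 = 0.3386.
Two-sided p-value ≈ 2·Φ(−0.339) = 0.7349; since p > α = 0.1, fail to reject H₀.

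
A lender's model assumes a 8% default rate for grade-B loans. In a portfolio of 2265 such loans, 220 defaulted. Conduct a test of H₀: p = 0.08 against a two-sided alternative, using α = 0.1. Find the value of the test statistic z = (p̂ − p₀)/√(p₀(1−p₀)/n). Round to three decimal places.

z = 3.005

p̂ = 220/2265 = 0.09713.
Standard error under H₀: √(0.08×0.92/2265) = 0.00570.
z = (0.09713 − 0.08)/0.00570 = 0.01713/0.00570 = 3.005.
Two-sided p-value ≈ 2·Φ(−3.005) = 0.0027, so at α = 0.1 we reject H₀.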